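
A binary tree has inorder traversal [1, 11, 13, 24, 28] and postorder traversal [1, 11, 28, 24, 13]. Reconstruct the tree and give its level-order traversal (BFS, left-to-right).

Inorder:   [1, 11, 13, 24, 28]
Postorder: [1, 11, 28, 24, 13]
Algorithm: postorder visits root last, so walk postorder right-to-left;
each value is the root of the current inorder slice — split it at that
value, recurse on the right subtree first, then the left.
Recursive splits:
  root=13; inorder splits into left=[1, 11], right=[24, 28]
  root=24; inorder splits into left=[], right=[28]
  root=28; inorder splits into left=[], right=[]
  root=11; inorder splits into left=[1], right=[]
  root=1; inorder splits into left=[], right=[]
Reconstructed level-order: [13, 11, 24, 1, 28]


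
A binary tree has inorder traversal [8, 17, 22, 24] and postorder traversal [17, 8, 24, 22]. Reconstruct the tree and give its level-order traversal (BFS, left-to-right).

Inorder:   [8, 17, 22, 24]
Postorder: [17, 8, 24, 22]
Algorithm: postorder visits root last, so walk postorder right-to-left;
each value is the root of the current inorder slice — split it at that
value, recurse on the right subtree first, then the left.
Recursive splits:
  root=22; inorder splits into left=[8, 17], right=[24]
  root=24; inorder splits into left=[], right=[]
  root=8; inorder splits into left=[], right=[17]
  root=17; inorder splits into left=[], right=[]
Reconstructed level-order: [22, 8, 24, 17]


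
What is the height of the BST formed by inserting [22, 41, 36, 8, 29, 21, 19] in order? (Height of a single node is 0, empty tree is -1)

Insertion order: [22, 41, 36, 8, 29, 21, 19]
Tree (level-order array): [22, 8, 41, None, 21, 36, None, 19, None, 29]
Compute height bottom-up (empty subtree = -1):
  height(19) = 1 + max(-1, -1) = 0
  height(21) = 1 + max(0, -1) = 1
  height(8) = 1 + max(-1, 1) = 2
  height(29) = 1 + max(-1, -1) = 0
  height(36) = 1 + max(0, -1) = 1
  height(41) = 1 + max(1, -1) = 2
  height(22) = 1 + max(2, 2) = 3
Height = 3


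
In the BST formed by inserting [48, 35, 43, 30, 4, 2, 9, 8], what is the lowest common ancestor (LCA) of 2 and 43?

Tree insertion order: [48, 35, 43, 30, 4, 2, 9, 8]
Tree (level-order array): [48, 35, None, 30, 43, 4, None, None, None, 2, 9, None, None, 8]
In a BST, the LCA of p=2, q=43 is the first node v on the
root-to-leaf path with p <= v <= q (go left if both < v, right if both > v).
Walk from root:
  at 48: both 2 and 43 < 48, go left
  at 35: 2 <= 35 <= 43, this is the LCA
LCA = 35


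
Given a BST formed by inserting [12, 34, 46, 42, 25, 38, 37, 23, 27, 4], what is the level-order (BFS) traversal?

Tree insertion order: [12, 34, 46, 42, 25, 38, 37, 23, 27, 4]
Tree (level-order array): [12, 4, 34, None, None, 25, 46, 23, 27, 42, None, None, None, None, None, 38, None, 37]
BFS from the root, enqueuing left then right child of each popped node:
  queue [12] -> pop 12, enqueue [4, 34], visited so far: [12]
  queue [4, 34] -> pop 4, enqueue [none], visited so far: [12, 4]
  queue [34] -> pop 34, enqueue [25, 46], visited so far: [12, 4, 34]
  queue [25, 46] -> pop 25, enqueue [23, 27], visited so far: [12, 4, 34, 25]
  queue [46, 23, 27] -> pop 46, enqueue [42], visited so far: [12, 4, 34, 25, 46]
  queue [23, 27, 42] -> pop 23, enqueue [none], visited so far: [12, 4, 34, 25, 46, 23]
  queue [27, 42] -> pop 27, enqueue [none], visited so far: [12, 4, 34, 25, 46, 23, 27]
  queue [42] -> pop 42, enqueue [38], visited so far: [12, 4, 34, 25, 46, 23, 27, 42]
  queue [38] -> pop 38, enqueue [37], visited so far: [12, 4, 34, 25, 46, 23, 27, 42, 38]
  queue [37] -> pop 37, enqueue [none], visited so far: [12, 4, 34, 25, 46, 23, 27, 42, 38, 37]
Result: [12, 4, 34, 25, 46, 23, 27, 42, 38, 37]


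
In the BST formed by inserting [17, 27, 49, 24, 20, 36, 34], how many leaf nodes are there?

Tree built from: [17, 27, 49, 24, 20, 36, 34]
Tree (level-order array): [17, None, 27, 24, 49, 20, None, 36, None, None, None, 34]
Rule: A leaf has 0 children.
Per-node child counts:
  node 17: 1 child(ren)
  node 27: 2 child(ren)
  node 24: 1 child(ren)
  node 20: 0 child(ren)
  node 49: 1 child(ren)
  node 36: 1 child(ren)
  node 34: 0 child(ren)
Matching nodes: [20, 34]
Count of leaf nodes: 2


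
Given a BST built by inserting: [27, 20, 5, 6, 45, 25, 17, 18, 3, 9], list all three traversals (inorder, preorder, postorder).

Tree insertion order: [27, 20, 5, 6, 45, 25, 17, 18, 3, 9]
Tree (level-order array): [27, 20, 45, 5, 25, None, None, 3, 6, None, None, None, None, None, 17, 9, 18]
Inorder (L, root, R): [3, 5, 6, 9, 17, 18, 20, 25, 27, 45]
Preorder (root, L, R): [27, 20, 5, 3, 6, 17, 9, 18, 25, 45]
Postorder (L, R, root): [3, 9, 18, 17, 6, 5, 25, 20, 45, 27]


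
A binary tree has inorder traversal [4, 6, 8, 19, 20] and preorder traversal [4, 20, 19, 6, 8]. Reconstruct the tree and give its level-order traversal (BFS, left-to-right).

Inorder:  [4, 6, 8, 19, 20]
Preorder: [4, 20, 19, 6, 8]
Algorithm: preorder visits root first, so consume preorder in order;
for each root, split the current inorder slice at that value into
left-subtree inorder and right-subtree inorder, then recurse.
Recursive splits:
  root=4; inorder splits into left=[], right=[6, 8, 19, 20]
  root=20; inorder splits into left=[6, 8, 19], right=[]
  root=19; inorder splits into left=[6, 8], right=[]
  root=6; inorder splits into left=[], right=[8]
  root=8; inorder splits into left=[], right=[]
Reconstructed level-order: [4, 20, 19, 6, 8]


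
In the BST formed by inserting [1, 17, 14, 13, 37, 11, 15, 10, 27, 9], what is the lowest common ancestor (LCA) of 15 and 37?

Tree insertion order: [1, 17, 14, 13, 37, 11, 15, 10, 27, 9]
Tree (level-order array): [1, None, 17, 14, 37, 13, 15, 27, None, 11, None, None, None, None, None, 10, None, 9]
In a BST, the LCA of p=15, q=37 is the first node v on the
root-to-leaf path with p <= v <= q (go left if both < v, right if both > v).
Walk from root:
  at 1: both 15 and 37 > 1, go right
  at 17: 15 <= 17 <= 37, this is the LCA
LCA = 17


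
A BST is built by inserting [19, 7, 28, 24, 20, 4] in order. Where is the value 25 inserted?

Starting tree (level order): [19, 7, 28, 4, None, 24, None, None, None, 20]
Insertion path: 19 -> 28 -> 24
Result: insert 25 as right child of 24
Final tree (level order): [19, 7, 28, 4, None, 24, None, None, None, 20, 25]


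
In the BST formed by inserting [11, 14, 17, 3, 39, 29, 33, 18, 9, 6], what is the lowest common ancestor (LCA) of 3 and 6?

Tree insertion order: [11, 14, 17, 3, 39, 29, 33, 18, 9, 6]
Tree (level-order array): [11, 3, 14, None, 9, None, 17, 6, None, None, 39, None, None, 29, None, 18, 33]
In a BST, the LCA of p=3, q=6 is the first node v on the
root-to-leaf path with p <= v <= q (go left if both < v, right if both > v).
Walk from root:
  at 11: both 3 and 6 < 11, go left
  at 3: 3 <= 3 <= 6, this is the LCA
LCA = 3


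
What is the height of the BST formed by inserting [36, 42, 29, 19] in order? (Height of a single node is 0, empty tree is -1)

Insertion order: [36, 42, 29, 19]
Tree (level-order array): [36, 29, 42, 19]
Compute height bottom-up (empty subtree = -1):
  height(19) = 1 + max(-1, -1) = 0
  height(29) = 1 + max(0, -1) = 1
  height(42) = 1 + max(-1, -1) = 0
  height(36) = 1 + max(1, 0) = 2
Height = 2


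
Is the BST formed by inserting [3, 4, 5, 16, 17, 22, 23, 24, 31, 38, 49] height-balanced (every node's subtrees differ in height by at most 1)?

Tree (level-order array): [3, None, 4, None, 5, None, 16, None, 17, None, 22, None, 23, None, 24, None, 31, None, 38, None, 49]
Definition: a tree is height-balanced if, at every node, |h(left) - h(right)| <= 1 (empty subtree has height -1).
Bottom-up per-node check:
  node 49: h_left=-1, h_right=-1, diff=0 [OK], height=0
  node 38: h_left=-1, h_right=0, diff=1 [OK], height=1
  node 31: h_left=-1, h_right=1, diff=2 [FAIL (|-1-1|=2 > 1)], height=2
  node 24: h_left=-1, h_right=2, diff=3 [FAIL (|-1-2|=3 > 1)], height=3
  node 23: h_left=-1, h_right=3, diff=4 [FAIL (|-1-3|=4 > 1)], height=4
  node 22: h_left=-1, h_right=4, diff=5 [FAIL (|-1-4|=5 > 1)], height=5
  node 17: h_left=-1, h_right=5, diff=6 [FAIL (|-1-5|=6 > 1)], height=6
  node 16: h_left=-1, h_right=6, diff=7 [FAIL (|-1-6|=7 > 1)], height=7
  node 5: h_left=-1, h_right=7, diff=8 [FAIL (|-1-7|=8 > 1)], height=8
  node 4: h_left=-1, h_right=8, diff=9 [FAIL (|-1-8|=9 > 1)], height=9
  node 3: h_left=-1, h_right=9, diff=10 [FAIL (|-1-9|=10 > 1)], height=10
Node 31 violates the condition: |-1 - 1| = 2 > 1.
Result: Not balanced


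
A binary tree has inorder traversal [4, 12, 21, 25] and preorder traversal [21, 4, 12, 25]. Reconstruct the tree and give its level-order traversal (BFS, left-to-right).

Inorder:  [4, 12, 21, 25]
Preorder: [21, 4, 12, 25]
Algorithm: preorder visits root first, so consume preorder in order;
for each root, split the current inorder slice at that value into
left-subtree inorder and right-subtree inorder, then recurse.
Recursive splits:
  root=21; inorder splits into left=[4, 12], right=[25]
  root=4; inorder splits into left=[], right=[12]
  root=12; inorder splits into left=[], right=[]
  root=25; inorder splits into left=[], right=[]
Reconstructed level-order: [21, 4, 25, 12]


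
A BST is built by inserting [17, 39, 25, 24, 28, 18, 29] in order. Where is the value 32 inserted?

Starting tree (level order): [17, None, 39, 25, None, 24, 28, 18, None, None, 29]
Insertion path: 17 -> 39 -> 25 -> 28 -> 29
Result: insert 32 as right child of 29
Final tree (level order): [17, None, 39, 25, None, 24, 28, 18, None, None, 29, None, None, None, 32]


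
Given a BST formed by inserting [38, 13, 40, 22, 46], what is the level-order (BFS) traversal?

Tree insertion order: [38, 13, 40, 22, 46]
Tree (level-order array): [38, 13, 40, None, 22, None, 46]
BFS from the root, enqueuing left then right child of each popped node:
  queue [38] -> pop 38, enqueue [13, 40], visited so far: [38]
  queue [13, 40] -> pop 13, enqueue [22], visited so far: [38, 13]
  queue [40, 22] -> pop 40, enqueue [46], visited so far: [38, 13, 40]
  queue [22, 46] -> pop 22, enqueue [none], visited so far: [38, 13, 40, 22]
  queue [46] -> pop 46, enqueue [none], visited so far: [38, 13, 40, 22, 46]
Result: [38, 13, 40, 22, 46]


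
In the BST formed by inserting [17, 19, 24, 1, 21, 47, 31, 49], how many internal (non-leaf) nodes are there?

Tree built from: [17, 19, 24, 1, 21, 47, 31, 49]
Tree (level-order array): [17, 1, 19, None, None, None, 24, 21, 47, None, None, 31, 49]
Rule: An internal node has at least one child.
Per-node child counts:
  node 17: 2 child(ren)
  node 1: 0 child(ren)
  node 19: 1 child(ren)
  node 24: 2 child(ren)
  node 21: 0 child(ren)
  node 47: 2 child(ren)
  node 31: 0 child(ren)
  node 49: 0 child(ren)
Matching nodes: [17, 19, 24, 47]
Count of internal (non-leaf) nodes: 4


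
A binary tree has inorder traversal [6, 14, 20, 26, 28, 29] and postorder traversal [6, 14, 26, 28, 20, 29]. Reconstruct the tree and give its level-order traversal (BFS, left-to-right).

Inorder:   [6, 14, 20, 26, 28, 29]
Postorder: [6, 14, 26, 28, 20, 29]
Algorithm: postorder visits root last, so walk postorder right-to-left;
each value is the root of the current inorder slice — split it at that
value, recurse on the right subtree first, then the left.
Recursive splits:
  root=29; inorder splits into left=[6, 14, 20, 26, 28], right=[]
  root=20; inorder splits into left=[6, 14], right=[26, 28]
  root=28; inorder splits into left=[26], right=[]
  root=26; inorder splits into left=[], right=[]
  root=14; inorder splits into left=[6], right=[]
  root=6; inorder splits into left=[], right=[]
Reconstructed level-order: [29, 20, 14, 28, 6, 26]


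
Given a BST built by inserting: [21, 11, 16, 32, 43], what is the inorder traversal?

Tree insertion order: [21, 11, 16, 32, 43]
Tree (level-order array): [21, 11, 32, None, 16, None, 43]
Inorder traversal: [11, 16, 21, 32, 43]


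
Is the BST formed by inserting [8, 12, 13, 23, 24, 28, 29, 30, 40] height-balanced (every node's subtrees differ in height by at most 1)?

Tree (level-order array): [8, None, 12, None, 13, None, 23, None, 24, None, 28, None, 29, None, 30, None, 40]
Definition: a tree is height-balanced if, at every node, |h(left) - h(right)| <= 1 (empty subtree has height -1).
Bottom-up per-node check:
  node 40: h_left=-1, h_right=-1, diff=0 [OK], height=0
  node 30: h_left=-1, h_right=0, diff=1 [OK], height=1
  node 29: h_left=-1, h_right=1, diff=2 [FAIL (|-1-1|=2 > 1)], height=2
  node 28: h_left=-1, h_right=2, diff=3 [FAIL (|-1-2|=3 > 1)], height=3
  node 24: h_left=-1, h_right=3, diff=4 [FAIL (|-1-3|=4 > 1)], height=4
  node 23: h_left=-1, h_right=4, diff=5 [FAIL (|-1-4|=5 > 1)], height=5
  node 13: h_left=-1, h_right=5, diff=6 [FAIL (|-1-5|=6 > 1)], height=6
  node 12: h_left=-1, h_right=6, diff=7 [FAIL (|-1-6|=7 > 1)], height=7
  node 8: h_left=-1, h_right=7, diff=8 [FAIL (|-1-7|=8 > 1)], height=8
Node 29 violates the condition: |-1 - 1| = 2 > 1.
Result: Not balanced


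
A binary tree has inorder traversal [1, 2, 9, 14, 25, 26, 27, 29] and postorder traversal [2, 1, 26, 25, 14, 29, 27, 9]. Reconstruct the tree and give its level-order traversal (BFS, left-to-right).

Inorder:   [1, 2, 9, 14, 25, 26, 27, 29]
Postorder: [2, 1, 26, 25, 14, 29, 27, 9]
Algorithm: postorder visits root last, so walk postorder right-to-left;
each value is the root of the current inorder slice — split it at that
value, recurse on the right subtree first, then the left.
Recursive splits:
  root=9; inorder splits into left=[1, 2], right=[14, 25, 26, 27, 29]
  root=27; inorder splits into left=[14, 25, 26], right=[29]
  root=29; inorder splits into left=[], right=[]
  root=14; inorder splits into left=[], right=[25, 26]
  root=25; inorder splits into left=[], right=[26]
  root=26; inorder splits into left=[], right=[]
  root=1; inorder splits into left=[], right=[2]
  root=2; inorder splits into left=[], right=[]
Reconstructed level-order: [9, 1, 27, 2, 14, 29, 25, 26]


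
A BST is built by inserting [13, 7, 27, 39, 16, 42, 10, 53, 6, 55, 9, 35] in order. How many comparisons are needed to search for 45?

Search path for 45: 13 -> 27 -> 39 -> 42 -> 53
Found: False
Comparisons: 5


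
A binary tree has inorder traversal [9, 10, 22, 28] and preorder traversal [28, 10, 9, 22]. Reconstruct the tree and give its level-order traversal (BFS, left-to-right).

Inorder:  [9, 10, 22, 28]
Preorder: [28, 10, 9, 22]
Algorithm: preorder visits root first, so consume preorder in order;
for each root, split the current inorder slice at that value into
left-subtree inorder and right-subtree inorder, then recurse.
Recursive splits:
  root=28; inorder splits into left=[9, 10, 22], right=[]
  root=10; inorder splits into left=[9], right=[22]
  root=9; inorder splits into left=[], right=[]
  root=22; inorder splits into left=[], right=[]
Reconstructed level-order: [28, 10, 9, 22]


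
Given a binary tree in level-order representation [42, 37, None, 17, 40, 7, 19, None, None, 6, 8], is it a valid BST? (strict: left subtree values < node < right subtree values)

Level-order array: [42, 37, None, 17, 40, 7, 19, None, None, 6, 8]
Validate using subtree bounds (lo, hi): at each node, require lo < value < hi,
then recurse left with hi=value and right with lo=value.
Preorder trace (stopping at first violation):
  at node 42 with bounds (-inf, +inf): OK
  at node 37 with bounds (-inf, 42): OK
  at node 17 with bounds (-inf, 37): OK
  at node 7 with bounds (-inf, 17): OK
  at node 6 with bounds (-inf, 7): OK
  at node 8 with bounds (7, 17): OK
  at node 19 with bounds (17, 37): OK
  at node 40 with bounds (37, 42): OK
No violation found at any node.
Result: Valid BST


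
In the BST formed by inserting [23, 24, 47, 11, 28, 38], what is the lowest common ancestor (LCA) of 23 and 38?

Tree insertion order: [23, 24, 47, 11, 28, 38]
Tree (level-order array): [23, 11, 24, None, None, None, 47, 28, None, None, 38]
In a BST, the LCA of p=23, q=38 is the first node v on the
root-to-leaf path with p <= v <= q (go left if both < v, right if both > v).
Walk from root:
  at 23: 23 <= 23 <= 38, this is the LCA
LCA = 23


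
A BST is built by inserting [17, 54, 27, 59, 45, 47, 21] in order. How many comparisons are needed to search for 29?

Search path for 29: 17 -> 54 -> 27 -> 45
Found: False
Comparisons: 4


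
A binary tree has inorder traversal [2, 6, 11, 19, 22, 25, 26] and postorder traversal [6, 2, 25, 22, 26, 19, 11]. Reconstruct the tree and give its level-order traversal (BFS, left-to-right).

Inorder:   [2, 6, 11, 19, 22, 25, 26]
Postorder: [6, 2, 25, 22, 26, 19, 11]
Algorithm: postorder visits root last, so walk postorder right-to-left;
each value is the root of the current inorder slice — split it at that
value, recurse on the right subtree first, then the left.
Recursive splits:
  root=11; inorder splits into left=[2, 6], right=[19, 22, 25, 26]
  root=19; inorder splits into left=[], right=[22, 25, 26]
  root=26; inorder splits into left=[22, 25], right=[]
  root=22; inorder splits into left=[], right=[25]
  root=25; inorder splits into left=[], right=[]
  root=2; inorder splits into left=[], right=[6]
  root=6; inorder splits into left=[], right=[]
Reconstructed level-order: [11, 2, 19, 6, 26, 22, 25]


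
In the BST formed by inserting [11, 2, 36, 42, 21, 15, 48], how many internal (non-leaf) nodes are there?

Tree built from: [11, 2, 36, 42, 21, 15, 48]
Tree (level-order array): [11, 2, 36, None, None, 21, 42, 15, None, None, 48]
Rule: An internal node has at least one child.
Per-node child counts:
  node 11: 2 child(ren)
  node 2: 0 child(ren)
  node 36: 2 child(ren)
  node 21: 1 child(ren)
  node 15: 0 child(ren)
  node 42: 1 child(ren)
  node 48: 0 child(ren)
Matching nodes: [11, 36, 21, 42]
Count of internal (non-leaf) nodes: 4


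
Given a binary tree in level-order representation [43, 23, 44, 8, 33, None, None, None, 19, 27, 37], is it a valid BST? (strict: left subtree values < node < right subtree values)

Level-order array: [43, 23, 44, 8, 33, None, None, None, 19, 27, 37]
Validate using subtree bounds (lo, hi): at each node, require lo < value < hi,
then recurse left with hi=value and right with lo=value.
Preorder trace (stopping at first violation):
  at node 43 with bounds (-inf, +inf): OK
  at node 23 with bounds (-inf, 43): OK
  at node 8 with bounds (-inf, 23): OK
  at node 19 with bounds (8, 23): OK
  at node 33 with bounds (23, 43): OK
  at node 27 with bounds (23, 33): OK
  at node 37 with bounds (33, 43): OK
  at node 44 with bounds (43, +inf): OK
No violation found at any node.
Result: Valid BST


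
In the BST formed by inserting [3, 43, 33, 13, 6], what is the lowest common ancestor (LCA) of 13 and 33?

Tree insertion order: [3, 43, 33, 13, 6]
Tree (level-order array): [3, None, 43, 33, None, 13, None, 6]
In a BST, the LCA of p=13, q=33 is the first node v on the
root-to-leaf path with p <= v <= q (go left if both < v, right if both > v).
Walk from root:
  at 3: both 13 and 33 > 3, go right
  at 43: both 13 and 33 < 43, go left
  at 33: 13 <= 33 <= 33, this is the LCA
LCA = 33


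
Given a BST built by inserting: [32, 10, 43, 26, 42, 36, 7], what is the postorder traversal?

Tree insertion order: [32, 10, 43, 26, 42, 36, 7]
Tree (level-order array): [32, 10, 43, 7, 26, 42, None, None, None, None, None, 36]
Postorder traversal: [7, 26, 10, 36, 42, 43, 32]


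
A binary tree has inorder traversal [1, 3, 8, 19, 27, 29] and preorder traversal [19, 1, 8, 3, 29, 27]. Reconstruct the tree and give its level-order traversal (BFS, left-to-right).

Inorder:  [1, 3, 8, 19, 27, 29]
Preorder: [19, 1, 8, 3, 29, 27]
Algorithm: preorder visits root first, so consume preorder in order;
for each root, split the current inorder slice at that value into
left-subtree inorder and right-subtree inorder, then recurse.
Recursive splits:
  root=19; inorder splits into left=[1, 3, 8], right=[27, 29]
  root=1; inorder splits into left=[], right=[3, 8]
  root=8; inorder splits into left=[3], right=[]
  root=3; inorder splits into left=[], right=[]
  root=29; inorder splits into left=[27], right=[]
  root=27; inorder splits into left=[], right=[]
Reconstructed level-order: [19, 1, 29, 8, 27, 3]


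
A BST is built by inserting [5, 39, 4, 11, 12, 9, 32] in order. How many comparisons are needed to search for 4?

Search path for 4: 5 -> 4
Found: True
Comparisons: 2


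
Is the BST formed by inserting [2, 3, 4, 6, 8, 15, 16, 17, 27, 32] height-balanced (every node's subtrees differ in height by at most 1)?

Tree (level-order array): [2, None, 3, None, 4, None, 6, None, 8, None, 15, None, 16, None, 17, None, 27, None, 32]
Definition: a tree is height-balanced if, at every node, |h(left) - h(right)| <= 1 (empty subtree has height -1).
Bottom-up per-node check:
  node 32: h_left=-1, h_right=-1, diff=0 [OK], height=0
  node 27: h_left=-1, h_right=0, diff=1 [OK], height=1
  node 17: h_left=-1, h_right=1, diff=2 [FAIL (|-1-1|=2 > 1)], height=2
  node 16: h_left=-1, h_right=2, diff=3 [FAIL (|-1-2|=3 > 1)], height=3
  node 15: h_left=-1, h_right=3, diff=4 [FAIL (|-1-3|=4 > 1)], height=4
  node 8: h_left=-1, h_right=4, diff=5 [FAIL (|-1-4|=5 > 1)], height=5
  node 6: h_left=-1, h_right=5, diff=6 [FAIL (|-1-5|=6 > 1)], height=6
  node 4: h_left=-1, h_right=6, diff=7 [FAIL (|-1-6|=7 > 1)], height=7
  node 3: h_left=-1, h_right=7, diff=8 [FAIL (|-1-7|=8 > 1)], height=8
  node 2: h_left=-1, h_right=8, diff=9 [FAIL (|-1-8|=9 > 1)], height=9
Node 17 violates the condition: |-1 - 1| = 2 > 1.
Result: Not balanced


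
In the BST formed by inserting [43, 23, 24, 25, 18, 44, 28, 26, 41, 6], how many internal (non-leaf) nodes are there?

Tree built from: [43, 23, 24, 25, 18, 44, 28, 26, 41, 6]
Tree (level-order array): [43, 23, 44, 18, 24, None, None, 6, None, None, 25, None, None, None, 28, 26, 41]
Rule: An internal node has at least one child.
Per-node child counts:
  node 43: 2 child(ren)
  node 23: 2 child(ren)
  node 18: 1 child(ren)
  node 6: 0 child(ren)
  node 24: 1 child(ren)
  node 25: 1 child(ren)
  node 28: 2 child(ren)
  node 26: 0 child(ren)
  node 41: 0 child(ren)
  node 44: 0 child(ren)
Matching nodes: [43, 23, 18, 24, 25, 28]
Count of internal (non-leaf) nodes: 6


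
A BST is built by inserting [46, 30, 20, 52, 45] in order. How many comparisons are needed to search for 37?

Search path for 37: 46 -> 30 -> 45
Found: False
Comparisons: 3


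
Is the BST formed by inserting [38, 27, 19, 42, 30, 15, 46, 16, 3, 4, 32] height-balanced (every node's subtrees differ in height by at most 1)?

Tree (level-order array): [38, 27, 42, 19, 30, None, 46, 15, None, None, 32, None, None, 3, 16, None, None, None, 4]
Definition: a tree is height-balanced if, at every node, |h(left) - h(right)| <= 1 (empty subtree has height -1).
Bottom-up per-node check:
  node 4: h_left=-1, h_right=-1, diff=0 [OK], height=0
  node 3: h_left=-1, h_right=0, diff=1 [OK], height=1
  node 16: h_left=-1, h_right=-1, diff=0 [OK], height=0
  node 15: h_left=1, h_right=0, diff=1 [OK], height=2
  node 19: h_left=2, h_right=-1, diff=3 [FAIL (|2--1|=3 > 1)], height=3
  node 32: h_left=-1, h_right=-1, diff=0 [OK], height=0
  node 30: h_left=-1, h_right=0, diff=1 [OK], height=1
  node 27: h_left=3, h_right=1, diff=2 [FAIL (|3-1|=2 > 1)], height=4
  node 46: h_left=-1, h_right=-1, diff=0 [OK], height=0
  node 42: h_left=-1, h_right=0, diff=1 [OK], height=1
  node 38: h_left=4, h_right=1, diff=3 [FAIL (|4-1|=3 > 1)], height=5
Node 19 violates the condition: |2 - -1| = 3 > 1.
Result: Not balanced


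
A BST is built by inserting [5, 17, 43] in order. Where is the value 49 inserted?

Starting tree (level order): [5, None, 17, None, 43]
Insertion path: 5 -> 17 -> 43
Result: insert 49 as right child of 43
Final tree (level order): [5, None, 17, None, 43, None, 49]


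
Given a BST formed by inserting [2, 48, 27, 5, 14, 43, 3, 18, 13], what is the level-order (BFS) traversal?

Tree insertion order: [2, 48, 27, 5, 14, 43, 3, 18, 13]
Tree (level-order array): [2, None, 48, 27, None, 5, 43, 3, 14, None, None, None, None, 13, 18]
BFS from the root, enqueuing left then right child of each popped node:
  queue [2] -> pop 2, enqueue [48], visited so far: [2]
  queue [48] -> pop 48, enqueue [27], visited so far: [2, 48]
  queue [27] -> pop 27, enqueue [5, 43], visited so far: [2, 48, 27]
  queue [5, 43] -> pop 5, enqueue [3, 14], visited so far: [2, 48, 27, 5]
  queue [43, 3, 14] -> pop 43, enqueue [none], visited so far: [2, 48, 27, 5, 43]
  queue [3, 14] -> pop 3, enqueue [none], visited so far: [2, 48, 27, 5, 43, 3]
  queue [14] -> pop 14, enqueue [13, 18], visited so far: [2, 48, 27, 5, 43, 3, 14]
  queue [13, 18] -> pop 13, enqueue [none], visited so far: [2, 48, 27, 5, 43, 3, 14, 13]
  queue [18] -> pop 18, enqueue [none], visited so far: [2, 48, 27, 5, 43, 3, 14, 13, 18]
Result: [2, 48, 27, 5, 43, 3, 14, 13, 18]


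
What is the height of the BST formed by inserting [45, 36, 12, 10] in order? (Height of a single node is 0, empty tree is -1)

Insertion order: [45, 36, 12, 10]
Tree (level-order array): [45, 36, None, 12, None, 10]
Compute height bottom-up (empty subtree = -1):
  height(10) = 1 + max(-1, -1) = 0
  height(12) = 1 + max(0, -1) = 1
  height(36) = 1 + max(1, -1) = 2
  height(45) = 1 + max(2, -1) = 3
Height = 3


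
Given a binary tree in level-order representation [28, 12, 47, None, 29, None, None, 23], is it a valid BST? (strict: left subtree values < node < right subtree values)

Level-order array: [28, 12, 47, None, 29, None, None, 23]
Validate using subtree bounds (lo, hi): at each node, require lo < value < hi,
then recurse left with hi=value and right with lo=value.
Preorder trace (stopping at first violation):
  at node 28 with bounds (-inf, +inf): OK
  at node 12 with bounds (-inf, 28): OK
  at node 29 with bounds (12, 28): VIOLATION
Node 29 violates its bound: not (12 < 29 < 28).
Result: Not a valid BST


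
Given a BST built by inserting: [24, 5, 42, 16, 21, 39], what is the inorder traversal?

Tree insertion order: [24, 5, 42, 16, 21, 39]
Tree (level-order array): [24, 5, 42, None, 16, 39, None, None, 21]
Inorder traversal: [5, 16, 21, 24, 39, 42]


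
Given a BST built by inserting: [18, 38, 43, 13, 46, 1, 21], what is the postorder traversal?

Tree insertion order: [18, 38, 43, 13, 46, 1, 21]
Tree (level-order array): [18, 13, 38, 1, None, 21, 43, None, None, None, None, None, 46]
Postorder traversal: [1, 13, 21, 46, 43, 38, 18]


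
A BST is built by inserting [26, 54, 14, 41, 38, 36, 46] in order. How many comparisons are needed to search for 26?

Search path for 26: 26
Found: True
Comparisons: 1


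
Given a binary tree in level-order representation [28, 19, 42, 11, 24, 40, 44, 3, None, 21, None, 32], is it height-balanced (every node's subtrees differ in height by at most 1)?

Tree (level-order array): [28, 19, 42, 11, 24, 40, 44, 3, None, 21, None, 32]
Definition: a tree is height-balanced if, at every node, |h(left) - h(right)| <= 1 (empty subtree has height -1).
Bottom-up per-node check:
  node 3: h_left=-1, h_right=-1, diff=0 [OK], height=0
  node 11: h_left=0, h_right=-1, diff=1 [OK], height=1
  node 21: h_left=-1, h_right=-1, diff=0 [OK], height=0
  node 24: h_left=0, h_right=-1, diff=1 [OK], height=1
  node 19: h_left=1, h_right=1, diff=0 [OK], height=2
  node 32: h_left=-1, h_right=-1, diff=0 [OK], height=0
  node 40: h_left=0, h_right=-1, diff=1 [OK], height=1
  node 44: h_left=-1, h_right=-1, diff=0 [OK], height=0
  node 42: h_left=1, h_right=0, diff=1 [OK], height=2
  node 28: h_left=2, h_right=2, diff=0 [OK], height=3
All nodes satisfy the balance condition.
Result: Balanced


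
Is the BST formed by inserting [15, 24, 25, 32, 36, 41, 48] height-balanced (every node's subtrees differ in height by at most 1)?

Tree (level-order array): [15, None, 24, None, 25, None, 32, None, 36, None, 41, None, 48]
Definition: a tree is height-balanced if, at every node, |h(left) - h(right)| <= 1 (empty subtree has height -1).
Bottom-up per-node check:
  node 48: h_left=-1, h_right=-1, diff=0 [OK], height=0
  node 41: h_left=-1, h_right=0, diff=1 [OK], height=1
  node 36: h_left=-1, h_right=1, diff=2 [FAIL (|-1-1|=2 > 1)], height=2
  node 32: h_left=-1, h_right=2, diff=3 [FAIL (|-1-2|=3 > 1)], height=3
  node 25: h_left=-1, h_right=3, diff=4 [FAIL (|-1-3|=4 > 1)], height=4
  node 24: h_left=-1, h_right=4, diff=5 [FAIL (|-1-4|=5 > 1)], height=5
  node 15: h_left=-1, h_right=5, diff=6 [FAIL (|-1-5|=6 > 1)], height=6
Node 36 violates the condition: |-1 - 1| = 2 > 1.
Result: Not balanced


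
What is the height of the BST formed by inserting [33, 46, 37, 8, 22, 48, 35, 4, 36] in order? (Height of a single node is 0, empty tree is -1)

Insertion order: [33, 46, 37, 8, 22, 48, 35, 4, 36]
Tree (level-order array): [33, 8, 46, 4, 22, 37, 48, None, None, None, None, 35, None, None, None, None, 36]
Compute height bottom-up (empty subtree = -1):
  height(4) = 1 + max(-1, -1) = 0
  height(22) = 1 + max(-1, -1) = 0
  height(8) = 1 + max(0, 0) = 1
  height(36) = 1 + max(-1, -1) = 0
  height(35) = 1 + max(-1, 0) = 1
  height(37) = 1 + max(1, -1) = 2
  height(48) = 1 + max(-1, -1) = 0
  height(46) = 1 + max(2, 0) = 3
  height(33) = 1 + max(1, 3) = 4
Height = 4


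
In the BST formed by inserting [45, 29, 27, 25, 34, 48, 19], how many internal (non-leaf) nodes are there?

Tree built from: [45, 29, 27, 25, 34, 48, 19]
Tree (level-order array): [45, 29, 48, 27, 34, None, None, 25, None, None, None, 19]
Rule: An internal node has at least one child.
Per-node child counts:
  node 45: 2 child(ren)
  node 29: 2 child(ren)
  node 27: 1 child(ren)
  node 25: 1 child(ren)
  node 19: 0 child(ren)
  node 34: 0 child(ren)
  node 48: 0 child(ren)
Matching nodes: [45, 29, 27, 25]
Count of internal (non-leaf) nodes: 4


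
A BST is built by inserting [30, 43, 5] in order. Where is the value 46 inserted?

Starting tree (level order): [30, 5, 43]
Insertion path: 30 -> 43
Result: insert 46 as right child of 43
Final tree (level order): [30, 5, 43, None, None, None, 46]


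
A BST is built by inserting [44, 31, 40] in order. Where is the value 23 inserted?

Starting tree (level order): [44, 31, None, None, 40]
Insertion path: 44 -> 31
Result: insert 23 as left child of 31
Final tree (level order): [44, 31, None, 23, 40]


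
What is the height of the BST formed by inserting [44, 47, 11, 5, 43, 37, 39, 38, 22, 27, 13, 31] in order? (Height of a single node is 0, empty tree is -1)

Insertion order: [44, 47, 11, 5, 43, 37, 39, 38, 22, 27, 13, 31]
Tree (level-order array): [44, 11, 47, 5, 43, None, None, None, None, 37, None, 22, 39, 13, 27, 38, None, None, None, None, 31]
Compute height bottom-up (empty subtree = -1):
  height(5) = 1 + max(-1, -1) = 0
  height(13) = 1 + max(-1, -1) = 0
  height(31) = 1 + max(-1, -1) = 0
  height(27) = 1 + max(-1, 0) = 1
  height(22) = 1 + max(0, 1) = 2
  height(38) = 1 + max(-1, -1) = 0
  height(39) = 1 + max(0, -1) = 1
  height(37) = 1 + max(2, 1) = 3
  height(43) = 1 + max(3, -1) = 4
  height(11) = 1 + max(0, 4) = 5
  height(47) = 1 + max(-1, -1) = 0
  height(44) = 1 + max(5, 0) = 6
Height = 6


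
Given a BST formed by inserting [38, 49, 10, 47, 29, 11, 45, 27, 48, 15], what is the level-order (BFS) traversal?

Tree insertion order: [38, 49, 10, 47, 29, 11, 45, 27, 48, 15]
Tree (level-order array): [38, 10, 49, None, 29, 47, None, 11, None, 45, 48, None, 27, None, None, None, None, 15]
BFS from the root, enqueuing left then right child of each popped node:
  queue [38] -> pop 38, enqueue [10, 49], visited so far: [38]
  queue [10, 49] -> pop 10, enqueue [29], visited so far: [38, 10]
  queue [49, 29] -> pop 49, enqueue [47], visited so far: [38, 10, 49]
  queue [29, 47] -> pop 29, enqueue [11], visited so far: [38, 10, 49, 29]
  queue [47, 11] -> pop 47, enqueue [45, 48], visited so far: [38, 10, 49, 29, 47]
  queue [11, 45, 48] -> pop 11, enqueue [27], visited so far: [38, 10, 49, 29, 47, 11]
  queue [45, 48, 27] -> pop 45, enqueue [none], visited so far: [38, 10, 49, 29, 47, 11, 45]
  queue [48, 27] -> pop 48, enqueue [none], visited so far: [38, 10, 49, 29, 47, 11, 45, 48]
  queue [27] -> pop 27, enqueue [15], visited so far: [38, 10, 49, 29, 47, 11, 45, 48, 27]
  queue [15] -> pop 15, enqueue [none], visited so far: [38, 10, 49, 29, 47, 11, 45, 48, 27, 15]
Result: [38, 10, 49, 29, 47, 11, 45, 48, 27, 15]


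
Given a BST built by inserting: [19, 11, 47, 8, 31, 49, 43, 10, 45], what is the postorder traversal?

Tree insertion order: [19, 11, 47, 8, 31, 49, 43, 10, 45]
Tree (level-order array): [19, 11, 47, 8, None, 31, 49, None, 10, None, 43, None, None, None, None, None, 45]
Postorder traversal: [10, 8, 11, 45, 43, 31, 49, 47, 19]


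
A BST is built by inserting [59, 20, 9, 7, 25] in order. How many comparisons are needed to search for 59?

Search path for 59: 59
Found: True
Comparisons: 1


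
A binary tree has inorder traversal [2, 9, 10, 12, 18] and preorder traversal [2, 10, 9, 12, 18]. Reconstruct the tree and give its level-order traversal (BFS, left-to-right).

Inorder:  [2, 9, 10, 12, 18]
Preorder: [2, 10, 9, 12, 18]
Algorithm: preorder visits root first, so consume preorder in order;
for each root, split the current inorder slice at that value into
left-subtree inorder and right-subtree inorder, then recurse.
Recursive splits:
  root=2; inorder splits into left=[], right=[9, 10, 12, 18]
  root=10; inorder splits into left=[9], right=[12, 18]
  root=9; inorder splits into left=[], right=[]
  root=12; inorder splits into left=[], right=[18]
  root=18; inorder splits into left=[], right=[]
Reconstructed level-order: [2, 10, 9, 12, 18]


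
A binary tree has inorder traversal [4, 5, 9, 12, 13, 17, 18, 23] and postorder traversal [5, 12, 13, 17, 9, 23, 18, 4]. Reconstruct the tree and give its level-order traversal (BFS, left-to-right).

Inorder:   [4, 5, 9, 12, 13, 17, 18, 23]
Postorder: [5, 12, 13, 17, 9, 23, 18, 4]
Algorithm: postorder visits root last, so walk postorder right-to-left;
each value is the root of the current inorder slice — split it at that
value, recurse on the right subtree first, then the left.
Recursive splits:
  root=4; inorder splits into left=[], right=[5, 9, 12, 13, 17, 18, 23]
  root=18; inorder splits into left=[5, 9, 12, 13, 17], right=[23]
  root=23; inorder splits into left=[], right=[]
  root=9; inorder splits into left=[5], right=[12, 13, 17]
  root=17; inorder splits into left=[12, 13], right=[]
  root=13; inorder splits into left=[12], right=[]
  root=12; inorder splits into left=[], right=[]
  root=5; inorder splits into left=[], right=[]
Reconstructed level-order: [4, 18, 9, 23, 5, 17, 13, 12]


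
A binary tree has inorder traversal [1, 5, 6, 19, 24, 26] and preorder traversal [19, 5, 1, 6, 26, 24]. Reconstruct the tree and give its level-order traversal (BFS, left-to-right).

Inorder:  [1, 5, 6, 19, 24, 26]
Preorder: [19, 5, 1, 6, 26, 24]
Algorithm: preorder visits root first, so consume preorder in order;
for each root, split the current inorder slice at that value into
left-subtree inorder and right-subtree inorder, then recurse.
Recursive splits:
  root=19; inorder splits into left=[1, 5, 6], right=[24, 26]
  root=5; inorder splits into left=[1], right=[6]
  root=1; inorder splits into left=[], right=[]
  root=6; inorder splits into left=[], right=[]
  root=26; inorder splits into left=[24], right=[]
  root=24; inorder splits into left=[], right=[]
Reconstructed level-order: [19, 5, 26, 1, 6, 24]


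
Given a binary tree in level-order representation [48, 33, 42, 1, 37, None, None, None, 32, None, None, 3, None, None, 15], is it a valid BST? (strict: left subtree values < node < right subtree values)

Level-order array: [48, 33, 42, 1, 37, None, None, None, 32, None, None, 3, None, None, 15]
Validate using subtree bounds (lo, hi): at each node, require lo < value < hi,
then recurse left with hi=value and right with lo=value.
Preorder trace (stopping at first violation):
  at node 48 with bounds (-inf, +inf): OK
  at node 33 with bounds (-inf, 48): OK
  at node 1 with bounds (-inf, 33): OK
  at node 32 with bounds (1, 33): OK
  at node 3 with bounds (1, 32): OK
  at node 15 with bounds (3, 32): OK
  at node 37 with bounds (33, 48): OK
  at node 42 with bounds (48, +inf): VIOLATION
Node 42 violates its bound: not (48 < 42 < +inf).
Result: Not a valid BST


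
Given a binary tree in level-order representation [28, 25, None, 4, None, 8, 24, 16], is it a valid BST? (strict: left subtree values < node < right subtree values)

Level-order array: [28, 25, None, 4, None, 8, 24, 16]
Validate using subtree bounds (lo, hi): at each node, require lo < value < hi,
then recurse left with hi=value and right with lo=value.
Preorder trace (stopping at first violation):
  at node 28 with bounds (-inf, +inf): OK
  at node 25 with bounds (-inf, 28): OK
  at node 4 with bounds (-inf, 25): OK
  at node 8 with bounds (-inf, 4): VIOLATION
Node 8 violates its bound: not (-inf < 8 < 4).
Result: Not a valid BST


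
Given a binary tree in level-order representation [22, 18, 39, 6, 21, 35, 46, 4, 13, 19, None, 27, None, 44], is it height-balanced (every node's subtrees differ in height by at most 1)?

Tree (level-order array): [22, 18, 39, 6, 21, 35, 46, 4, 13, 19, None, 27, None, 44]
Definition: a tree is height-balanced if, at every node, |h(left) - h(right)| <= 1 (empty subtree has height -1).
Bottom-up per-node check:
  node 4: h_left=-1, h_right=-1, diff=0 [OK], height=0
  node 13: h_left=-1, h_right=-1, diff=0 [OK], height=0
  node 6: h_left=0, h_right=0, diff=0 [OK], height=1
  node 19: h_left=-1, h_right=-1, diff=0 [OK], height=0
  node 21: h_left=0, h_right=-1, diff=1 [OK], height=1
  node 18: h_left=1, h_right=1, diff=0 [OK], height=2
  node 27: h_left=-1, h_right=-1, diff=0 [OK], height=0
  node 35: h_left=0, h_right=-1, diff=1 [OK], height=1
  node 44: h_left=-1, h_right=-1, diff=0 [OK], height=0
  node 46: h_left=0, h_right=-1, diff=1 [OK], height=1
  node 39: h_left=1, h_right=1, diff=0 [OK], height=2
  node 22: h_left=2, h_right=2, diff=0 [OK], height=3
All nodes satisfy the balance condition.
Result: Balanced


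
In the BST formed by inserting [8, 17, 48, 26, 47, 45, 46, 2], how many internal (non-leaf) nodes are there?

Tree built from: [8, 17, 48, 26, 47, 45, 46, 2]
Tree (level-order array): [8, 2, 17, None, None, None, 48, 26, None, None, 47, 45, None, None, 46]
Rule: An internal node has at least one child.
Per-node child counts:
  node 8: 2 child(ren)
  node 2: 0 child(ren)
  node 17: 1 child(ren)
  node 48: 1 child(ren)
  node 26: 1 child(ren)
  node 47: 1 child(ren)
  node 45: 1 child(ren)
  node 46: 0 child(ren)
Matching nodes: [8, 17, 48, 26, 47, 45]
Count of internal (non-leaf) nodes: 6


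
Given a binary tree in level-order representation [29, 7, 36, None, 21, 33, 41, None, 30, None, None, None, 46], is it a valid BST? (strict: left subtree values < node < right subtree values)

Level-order array: [29, 7, 36, None, 21, 33, 41, None, 30, None, None, None, 46]
Validate using subtree bounds (lo, hi): at each node, require lo < value < hi,
then recurse left with hi=value and right with lo=value.
Preorder trace (stopping at first violation):
  at node 29 with bounds (-inf, +inf): OK
  at node 7 with bounds (-inf, 29): OK
  at node 21 with bounds (7, 29): OK
  at node 30 with bounds (21, 29): VIOLATION
Node 30 violates its bound: not (21 < 30 < 29).
Result: Not a valid BST


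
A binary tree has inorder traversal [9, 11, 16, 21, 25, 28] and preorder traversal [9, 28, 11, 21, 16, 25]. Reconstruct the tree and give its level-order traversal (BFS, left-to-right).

Inorder:  [9, 11, 16, 21, 25, 28]
Preorder: [9, 28, 11, 21, 16, 25]
Algorithm: preorder visits root first, so consume preorder in order;
for each root, split the current inorder slice at that value into
left-subtree inorder and right-subtree inorder, then recurse.
Recursive splits:
  root=9; inorder splits into left=[], right=[11, 16, 21, 25, 28]
  root=28; inorder splits into left=[11, 16, 21, 25], right=[]
  root=11; inorder splits into left=[], right=[16, 21, 25]
  root=21; inorder splits into left=[16], right=[25]
  root=16; inorder splits into left=[], right=[]
  root=25; inorder splits into left=[], right=[]
Reconstructed level-order: [9, 28, 11, 21, 16, 25]
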